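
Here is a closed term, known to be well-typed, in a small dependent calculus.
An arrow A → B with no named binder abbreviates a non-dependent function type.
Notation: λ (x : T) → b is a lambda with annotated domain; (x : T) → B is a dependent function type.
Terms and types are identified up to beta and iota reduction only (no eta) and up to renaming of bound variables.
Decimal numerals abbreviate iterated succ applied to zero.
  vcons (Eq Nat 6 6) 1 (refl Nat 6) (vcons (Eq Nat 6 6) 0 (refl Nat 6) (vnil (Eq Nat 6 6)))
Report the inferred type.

type:
  Vec (Eq Nat 6 6) 2


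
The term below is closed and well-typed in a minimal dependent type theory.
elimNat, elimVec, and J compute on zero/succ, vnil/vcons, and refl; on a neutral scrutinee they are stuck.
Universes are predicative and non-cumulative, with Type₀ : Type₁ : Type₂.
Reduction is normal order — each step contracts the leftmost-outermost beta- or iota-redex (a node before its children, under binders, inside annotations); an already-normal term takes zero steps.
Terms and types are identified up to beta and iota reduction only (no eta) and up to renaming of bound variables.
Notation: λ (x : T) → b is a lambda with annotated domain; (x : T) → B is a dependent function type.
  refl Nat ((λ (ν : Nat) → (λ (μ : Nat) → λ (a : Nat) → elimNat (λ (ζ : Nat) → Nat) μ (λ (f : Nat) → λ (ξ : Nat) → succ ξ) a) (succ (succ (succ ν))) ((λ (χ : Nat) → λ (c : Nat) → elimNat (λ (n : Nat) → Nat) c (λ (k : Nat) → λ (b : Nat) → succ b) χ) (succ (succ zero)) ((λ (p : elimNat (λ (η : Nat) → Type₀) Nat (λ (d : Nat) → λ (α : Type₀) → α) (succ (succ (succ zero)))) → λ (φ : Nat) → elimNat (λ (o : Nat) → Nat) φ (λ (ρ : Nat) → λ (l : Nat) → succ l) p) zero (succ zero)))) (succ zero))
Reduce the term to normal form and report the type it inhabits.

reduced normal form:
  refl Nat (succ (succ (succ (succ (succ (succ (succ zero)))))))
inferred type:
  Eq Nat (succ (succ (succ (succ (succ (succ (succ zero))))))) (succ (succ (succ (succ (succ (succ (succ zero)))))))


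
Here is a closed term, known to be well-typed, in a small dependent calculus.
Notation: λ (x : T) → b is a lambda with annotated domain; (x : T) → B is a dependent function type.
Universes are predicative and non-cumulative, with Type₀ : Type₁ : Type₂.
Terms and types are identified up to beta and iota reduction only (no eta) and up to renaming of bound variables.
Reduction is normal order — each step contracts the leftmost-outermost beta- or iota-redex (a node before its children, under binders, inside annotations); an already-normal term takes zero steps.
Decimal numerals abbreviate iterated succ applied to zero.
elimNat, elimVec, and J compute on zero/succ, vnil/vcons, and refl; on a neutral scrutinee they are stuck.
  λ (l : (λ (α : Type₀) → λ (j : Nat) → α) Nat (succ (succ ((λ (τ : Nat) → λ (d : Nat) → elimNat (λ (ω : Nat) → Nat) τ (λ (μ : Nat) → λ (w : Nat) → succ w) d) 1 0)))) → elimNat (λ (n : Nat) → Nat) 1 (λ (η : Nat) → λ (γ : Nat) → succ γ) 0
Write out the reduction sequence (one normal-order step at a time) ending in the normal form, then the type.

normal-order reduction:
  λ (l : (λ (α : Type₀) → λ (j : Nat) → α) Nat (succ (succ ((λ (τ : Nat) → λ (d : Nat) → elimNat (λ (ω : Nat) → Nat) τ (λ (μ : Nat) → λ (w : Nat) → succ w) d) 1 0)))) → elimNat (λ (n : Nat) → Nat) 1 (λ (η : Nat) → λ (γ : Nat) → succ γ) 0
  ~> λ (l : (λ (α : Nat) → Nat) (succ (succ ((λ (j : Nat) → λ (τ : Nat) → elimNat (λ (d : Nat) → Nat) j (λ (ω : Nat) → λ (μ : Nat) → succ μ) τ) 1 0)))) → elimNat (λ (w : Nat) → Nat) 1 (λ (n : Nat) → λ (η : Nat) → succ η) 0
  ~> λ (l : Nat) → elimNat (λ (α : Nat) → Nat) 1 (λ (j : Nat) → λ (τ : Nat) → succ τ) 0
  ~> λ (l : Nat) → 1
the term's type:
  (l : Nat) → Nat


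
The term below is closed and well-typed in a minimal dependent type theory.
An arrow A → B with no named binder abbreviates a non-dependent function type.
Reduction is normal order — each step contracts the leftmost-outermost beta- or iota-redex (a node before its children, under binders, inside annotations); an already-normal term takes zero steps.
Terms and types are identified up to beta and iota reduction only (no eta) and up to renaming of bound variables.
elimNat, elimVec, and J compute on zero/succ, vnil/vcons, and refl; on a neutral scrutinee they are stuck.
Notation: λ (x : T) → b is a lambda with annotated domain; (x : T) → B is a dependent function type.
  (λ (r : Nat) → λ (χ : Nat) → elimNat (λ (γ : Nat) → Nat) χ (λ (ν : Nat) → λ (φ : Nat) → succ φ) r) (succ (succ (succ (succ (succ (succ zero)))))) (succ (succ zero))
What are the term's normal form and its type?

normal form:
  succ (succ (succ (succ (succ (succ (succ (succ zero)))))))
inferred type:
  Nat
observation: the leftmost-outermost redex is a beta-redex, and normalization takes 21 steps.


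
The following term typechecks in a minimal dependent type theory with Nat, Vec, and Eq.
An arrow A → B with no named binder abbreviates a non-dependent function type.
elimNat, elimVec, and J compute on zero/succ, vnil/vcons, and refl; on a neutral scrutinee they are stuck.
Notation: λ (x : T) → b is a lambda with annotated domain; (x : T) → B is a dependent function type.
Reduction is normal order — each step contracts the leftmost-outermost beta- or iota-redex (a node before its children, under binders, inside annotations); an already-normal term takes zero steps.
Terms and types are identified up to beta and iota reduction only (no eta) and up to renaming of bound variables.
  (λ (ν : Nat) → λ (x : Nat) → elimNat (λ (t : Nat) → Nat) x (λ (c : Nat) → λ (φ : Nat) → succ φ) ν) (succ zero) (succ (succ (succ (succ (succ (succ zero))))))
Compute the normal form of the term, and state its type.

resulting normal form:
  succ (succ (succ (succ (succ (succ (succ zero))))))
the term's type:
  Nat
observation: the term reaches its normal form after 6 normal-order steps.


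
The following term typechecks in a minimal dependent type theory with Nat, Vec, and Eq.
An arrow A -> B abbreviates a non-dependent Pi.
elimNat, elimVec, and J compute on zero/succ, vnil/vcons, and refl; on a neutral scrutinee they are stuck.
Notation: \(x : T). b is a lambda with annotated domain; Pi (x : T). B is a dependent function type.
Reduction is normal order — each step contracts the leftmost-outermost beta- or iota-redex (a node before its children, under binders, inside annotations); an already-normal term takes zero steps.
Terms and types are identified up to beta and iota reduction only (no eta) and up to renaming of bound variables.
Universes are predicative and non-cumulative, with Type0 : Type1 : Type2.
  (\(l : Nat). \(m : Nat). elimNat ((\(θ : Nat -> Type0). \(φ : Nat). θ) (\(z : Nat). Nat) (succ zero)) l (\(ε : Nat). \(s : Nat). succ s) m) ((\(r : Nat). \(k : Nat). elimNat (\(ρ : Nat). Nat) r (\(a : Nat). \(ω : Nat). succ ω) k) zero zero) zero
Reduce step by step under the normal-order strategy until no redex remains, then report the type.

normal-order reduction sequence:
  (\(l : Nat). \(m : Nat). elimNat ((\(θ : Nat -> Type0). \(φ : Nat). θ) (\(z : Nat). Nat) (succ zero)) l (\(ε : Nat). \(s : Nat). succ s) m) ((\(r : Nat). \(k : Nat). elimNat (\(ρ : Nat). Nat) r (\(a : Nat). \(ω : Nat). succ ω) k) zero zero) zero
  ~> (\(l : Nat). elimNat ((\(m : Nat -> Type0). \(θ : Nat). m) (\(φ : Nat). Nat) (succ zero)) ((\(z : Nat). \(ε : Nat). elimNat (\(s : Nat). Nat) z (\(r : Nat). \(k : Nat). succ k) ε) zero zero) (\(ρ : Nat). \(a : Nat). succ a) l) zero
  ~> elimNat ((\(l : Nat -> Type0). \(m : Nat). l) (\(θ : Nat). Nat) (succ zero)) ((\(φ : Nat). \(z : Nat). elimNat (\(ε : Nat). Nat) φ (\(s : Nat). \(r : Nat). succ r) z) zero zero) (\(k : Nat). \(ρ : Nat). succ ρ) zero
  ~> (\(l : Nat). \(m : Nat). elimNat (\(θ : Nat). Nat) l (\(φ : Nat). \(z : Nat). succ z) m) zero zero
  ~> (\(l : Nat). elimNat (\(m : Nat). Nat) zero (\(θ : Nat). \(φ : Nat). succ φ) l) zero
  ~> elimNat (\(l : Nat). Nat) zero (\(m : Nat). \(θ : Nat). succ θ) zero
  ~> zero
type:
  Nat


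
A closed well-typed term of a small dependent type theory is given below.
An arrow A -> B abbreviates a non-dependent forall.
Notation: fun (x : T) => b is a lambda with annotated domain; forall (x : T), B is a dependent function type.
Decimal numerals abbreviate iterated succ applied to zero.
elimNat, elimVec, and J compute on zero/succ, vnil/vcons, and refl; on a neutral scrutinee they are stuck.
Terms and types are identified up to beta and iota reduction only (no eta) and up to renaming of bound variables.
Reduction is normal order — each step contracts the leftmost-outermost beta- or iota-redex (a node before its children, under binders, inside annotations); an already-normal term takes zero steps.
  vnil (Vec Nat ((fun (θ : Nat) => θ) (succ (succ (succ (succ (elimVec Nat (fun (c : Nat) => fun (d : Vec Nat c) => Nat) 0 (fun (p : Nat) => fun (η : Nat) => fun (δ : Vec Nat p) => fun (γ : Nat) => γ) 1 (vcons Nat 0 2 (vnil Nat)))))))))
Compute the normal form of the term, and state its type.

reduced normal form:
  vnil (Vec Nat 4)
type:
  Vec (Vec Nat 4) 0
observation: contracting a beta-redex first, the term normalizes in 7 steps.


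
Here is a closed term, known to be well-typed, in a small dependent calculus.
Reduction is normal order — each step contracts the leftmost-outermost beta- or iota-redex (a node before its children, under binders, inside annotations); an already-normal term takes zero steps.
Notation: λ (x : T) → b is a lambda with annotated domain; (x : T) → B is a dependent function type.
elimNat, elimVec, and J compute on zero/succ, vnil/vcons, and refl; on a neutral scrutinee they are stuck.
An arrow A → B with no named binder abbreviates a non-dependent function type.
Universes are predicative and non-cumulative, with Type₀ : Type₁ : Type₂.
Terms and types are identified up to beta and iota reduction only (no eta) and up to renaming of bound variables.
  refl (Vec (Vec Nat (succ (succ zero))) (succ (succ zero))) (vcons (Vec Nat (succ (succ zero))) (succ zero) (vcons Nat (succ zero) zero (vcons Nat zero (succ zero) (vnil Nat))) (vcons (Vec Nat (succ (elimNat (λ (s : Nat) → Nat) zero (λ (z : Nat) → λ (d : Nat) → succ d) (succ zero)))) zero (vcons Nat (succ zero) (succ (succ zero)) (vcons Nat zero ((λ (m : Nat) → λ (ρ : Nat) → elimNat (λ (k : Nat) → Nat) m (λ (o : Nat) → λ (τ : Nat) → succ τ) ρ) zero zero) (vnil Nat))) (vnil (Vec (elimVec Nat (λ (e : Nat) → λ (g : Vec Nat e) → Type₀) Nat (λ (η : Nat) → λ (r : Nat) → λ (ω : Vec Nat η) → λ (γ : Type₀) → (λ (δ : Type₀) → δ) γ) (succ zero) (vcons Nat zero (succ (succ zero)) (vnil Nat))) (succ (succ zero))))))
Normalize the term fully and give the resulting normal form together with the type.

reduced normal form:
  refl (Vec (Vec Nat (succ (succ zero))) (succ (succ zero))) (vcons (Vec Nat (succ (succ zero))) (succ zero) (vcons Nat (succ zero) zero (vcons Nat zero (succ zero) (vnil Nat))) (vcons (Vec Nat (succ (succ zero))) zero (vcons Nat (succ zero) (succ (succ zero)) (vcons Nat zero zero (vnil Nat))) (vnil (Vec Nat (succ (succ zero))))))
type:
  Eq (Vec (Vec Nat (succ (succ zero))) (succ (succ zero))) (vcons (Vec Nat (succ (succ zero))) (succ zero) (vcons Nat (succ zero) zero (vcons Nat zero (succ zero) (vnil Nat))) (vcons (Vec Nat (succ (succ zero))) zero (vcons Nat (succ zero) (succ (succ zero)) (vcons Nat zero zero (vnil Nat))) (vnil (Vec Nat (succ (succ zero)))))) (vcons (Vec Nat (succ (succ zero))) (succ zero) (vcons Nat (succ zero) zero (vcons Nat zero (succ zero) (vnil Nat))) (vcons (Vec Nat (succ (succ zero))) zero (vcons Nat (succ zero) (succ (succ zero)) (vcons Nat zero zero (vnil Nat))) (vnil (Vec Nat (succ (succ zero))))))


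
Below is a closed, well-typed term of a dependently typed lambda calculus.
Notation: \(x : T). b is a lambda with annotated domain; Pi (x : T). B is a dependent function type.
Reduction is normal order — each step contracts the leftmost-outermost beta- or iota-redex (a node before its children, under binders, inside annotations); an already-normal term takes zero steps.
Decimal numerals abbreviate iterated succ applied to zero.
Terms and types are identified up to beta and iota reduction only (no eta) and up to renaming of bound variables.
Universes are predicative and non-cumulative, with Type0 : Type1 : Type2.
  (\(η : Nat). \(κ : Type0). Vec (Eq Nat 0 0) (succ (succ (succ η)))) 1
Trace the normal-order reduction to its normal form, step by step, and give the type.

normal-order reduction sequence:
  (\(η : Nat). \(κ : Type0). Vec (Eq Nat 0 0) (succ (succ (succ η)))) 1
  ~> \(η : Type0). Vec (Eq Nat 0 0) 4
the term's type:
  Pi (η : Type0). Type0


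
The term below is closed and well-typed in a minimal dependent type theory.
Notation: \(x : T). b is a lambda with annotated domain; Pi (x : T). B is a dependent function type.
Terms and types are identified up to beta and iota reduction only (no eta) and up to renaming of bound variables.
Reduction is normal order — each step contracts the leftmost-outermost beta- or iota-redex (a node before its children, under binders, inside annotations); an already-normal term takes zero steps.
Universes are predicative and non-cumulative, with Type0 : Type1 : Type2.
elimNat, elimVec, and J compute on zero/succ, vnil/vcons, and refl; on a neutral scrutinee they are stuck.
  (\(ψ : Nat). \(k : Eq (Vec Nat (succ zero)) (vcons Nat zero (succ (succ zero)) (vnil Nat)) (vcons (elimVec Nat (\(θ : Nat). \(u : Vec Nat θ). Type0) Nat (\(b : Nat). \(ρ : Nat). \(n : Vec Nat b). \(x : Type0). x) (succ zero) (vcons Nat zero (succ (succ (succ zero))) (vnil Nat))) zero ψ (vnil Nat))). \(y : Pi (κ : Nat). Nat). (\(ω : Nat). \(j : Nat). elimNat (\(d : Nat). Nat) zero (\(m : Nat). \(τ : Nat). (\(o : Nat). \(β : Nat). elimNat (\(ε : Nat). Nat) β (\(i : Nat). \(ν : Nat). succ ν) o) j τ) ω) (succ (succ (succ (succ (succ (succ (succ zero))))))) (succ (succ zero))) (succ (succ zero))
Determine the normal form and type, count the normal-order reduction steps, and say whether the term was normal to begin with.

normal form:
  \(ψ : Eq (Vec Nat (succ zero)) (vcons Nat zero (succ (succ zero)) (vnil Nat)) (vcons Nat zero (succ (succ zero)) (vnil Nat))). \(k : Pi (θ : Nat). Nat). succ (succ (succ (succ (succ (succ (succ (succ (succ (succ (succ (succ (succ (succ zero)))))))))))))
type:
  Pi (ψ : Eq (Vec Nat (succ zero)) (vcons Nat zero (succ (succ zero)) (vnil Nat)) (vcons Nat zero (succ (succ zero)) (vnil Nat))). Pi (k : Pi (θ : Nat). Nat). Nat
reduction steps (normal order): 94
started in normal form: no
first redex: a beta-redex


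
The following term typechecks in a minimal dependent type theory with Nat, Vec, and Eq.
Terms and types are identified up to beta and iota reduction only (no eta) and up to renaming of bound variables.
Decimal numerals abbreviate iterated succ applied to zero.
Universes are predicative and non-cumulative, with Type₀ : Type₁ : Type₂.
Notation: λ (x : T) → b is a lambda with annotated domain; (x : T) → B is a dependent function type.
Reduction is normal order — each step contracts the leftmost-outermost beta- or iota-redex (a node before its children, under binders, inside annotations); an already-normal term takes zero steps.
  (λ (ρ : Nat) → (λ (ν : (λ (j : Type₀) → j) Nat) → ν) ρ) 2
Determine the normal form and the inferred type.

resulting normal form:
  2
type:
  Nat


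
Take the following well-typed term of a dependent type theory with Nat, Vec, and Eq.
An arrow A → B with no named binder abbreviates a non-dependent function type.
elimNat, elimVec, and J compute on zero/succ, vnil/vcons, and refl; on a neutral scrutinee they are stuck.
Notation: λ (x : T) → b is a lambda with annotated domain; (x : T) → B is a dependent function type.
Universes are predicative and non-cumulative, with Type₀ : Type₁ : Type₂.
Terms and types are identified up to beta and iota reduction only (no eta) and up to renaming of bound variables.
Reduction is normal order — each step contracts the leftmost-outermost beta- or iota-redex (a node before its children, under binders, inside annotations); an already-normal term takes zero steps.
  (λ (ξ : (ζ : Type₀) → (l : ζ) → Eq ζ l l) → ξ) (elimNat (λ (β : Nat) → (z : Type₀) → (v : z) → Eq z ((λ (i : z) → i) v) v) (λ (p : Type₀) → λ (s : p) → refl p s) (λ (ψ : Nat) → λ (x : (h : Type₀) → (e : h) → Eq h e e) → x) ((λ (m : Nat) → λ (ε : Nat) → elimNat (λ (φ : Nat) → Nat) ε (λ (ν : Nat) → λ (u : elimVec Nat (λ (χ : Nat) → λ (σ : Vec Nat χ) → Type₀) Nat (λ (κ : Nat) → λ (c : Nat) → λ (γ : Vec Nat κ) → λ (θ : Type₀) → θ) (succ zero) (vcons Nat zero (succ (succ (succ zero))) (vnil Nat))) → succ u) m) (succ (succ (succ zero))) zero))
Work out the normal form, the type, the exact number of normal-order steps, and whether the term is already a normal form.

resulting normal form:
  λ (ξ : Type₀) → λ (ζ : ξ) → refl ξ ζ
the term's type:
  (ξ : Type₀) → (ζ : ξ) → Eq ξ ζ ζ
steps to reach normal form (normal order): 24
started in normal form: no
first contracted redex: a beta-redex


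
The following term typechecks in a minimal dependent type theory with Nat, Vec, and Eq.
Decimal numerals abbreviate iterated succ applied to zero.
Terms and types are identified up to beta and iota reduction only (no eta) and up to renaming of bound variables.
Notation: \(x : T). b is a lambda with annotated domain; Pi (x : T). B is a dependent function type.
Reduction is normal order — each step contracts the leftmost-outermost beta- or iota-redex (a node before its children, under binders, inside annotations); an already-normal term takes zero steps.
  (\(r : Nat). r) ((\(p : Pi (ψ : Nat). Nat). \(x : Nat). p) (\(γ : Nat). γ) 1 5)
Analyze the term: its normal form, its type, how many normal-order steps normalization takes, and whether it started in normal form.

normal form:
  5
the term's type:
  Nat
reduction steps (normal order): 4
term was already normal: no
first redex: a beta-redex


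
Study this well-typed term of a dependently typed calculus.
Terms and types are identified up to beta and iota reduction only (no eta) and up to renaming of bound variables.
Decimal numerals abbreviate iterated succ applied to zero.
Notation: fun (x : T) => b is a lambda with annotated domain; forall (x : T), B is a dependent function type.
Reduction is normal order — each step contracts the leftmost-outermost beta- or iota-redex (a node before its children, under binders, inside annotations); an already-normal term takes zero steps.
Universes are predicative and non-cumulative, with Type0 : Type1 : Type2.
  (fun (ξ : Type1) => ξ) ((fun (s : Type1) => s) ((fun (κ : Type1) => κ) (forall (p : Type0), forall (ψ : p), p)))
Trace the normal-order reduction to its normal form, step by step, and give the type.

normal-order reduction sequence:
  (fun (ξ : Type1) => ξ) ((fun (s : Type1) => s) ((fun (κ : Type1) => κ) (forall (p : Type0), forall (ψ : p), p)))
  ~> (fun (ξ : Type1) => ξ) ((fun (s : Type1) => s) (forall (κ : Type0), forall (p : κ), κ))
  ~> (fun (ξ : Type1) => ξ) (forall (s : Type0), forall (κ : s), s)
  ~> forall (ξ : Type0), forall (s : ξ), ξ
type:
  Type1


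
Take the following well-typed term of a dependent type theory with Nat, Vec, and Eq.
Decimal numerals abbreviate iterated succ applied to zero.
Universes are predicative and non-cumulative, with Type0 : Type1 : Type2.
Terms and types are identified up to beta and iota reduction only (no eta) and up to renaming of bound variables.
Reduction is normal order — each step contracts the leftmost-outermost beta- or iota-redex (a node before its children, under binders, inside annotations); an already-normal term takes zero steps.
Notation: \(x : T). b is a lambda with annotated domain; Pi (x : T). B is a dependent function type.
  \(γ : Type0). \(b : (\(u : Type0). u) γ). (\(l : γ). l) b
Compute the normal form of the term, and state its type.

normal form:
  \(γ : Type0). \(b : γ). b
inferred type:
  Pi (γ : Type0). Pi (b : γ). γ


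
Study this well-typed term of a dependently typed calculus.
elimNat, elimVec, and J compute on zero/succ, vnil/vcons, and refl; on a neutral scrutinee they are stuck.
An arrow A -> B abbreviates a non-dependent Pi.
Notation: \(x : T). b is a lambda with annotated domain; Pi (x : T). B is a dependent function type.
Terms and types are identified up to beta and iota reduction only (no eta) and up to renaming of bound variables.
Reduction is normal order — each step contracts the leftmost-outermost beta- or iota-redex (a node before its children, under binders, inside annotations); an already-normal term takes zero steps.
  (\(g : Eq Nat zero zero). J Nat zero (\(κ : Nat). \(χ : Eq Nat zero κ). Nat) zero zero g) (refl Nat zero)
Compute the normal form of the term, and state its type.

normal form:
  zero
inferred type:
  Nat
observation: reduction starts at a beta-redex, and 2 normal-order steps reach the normal form.


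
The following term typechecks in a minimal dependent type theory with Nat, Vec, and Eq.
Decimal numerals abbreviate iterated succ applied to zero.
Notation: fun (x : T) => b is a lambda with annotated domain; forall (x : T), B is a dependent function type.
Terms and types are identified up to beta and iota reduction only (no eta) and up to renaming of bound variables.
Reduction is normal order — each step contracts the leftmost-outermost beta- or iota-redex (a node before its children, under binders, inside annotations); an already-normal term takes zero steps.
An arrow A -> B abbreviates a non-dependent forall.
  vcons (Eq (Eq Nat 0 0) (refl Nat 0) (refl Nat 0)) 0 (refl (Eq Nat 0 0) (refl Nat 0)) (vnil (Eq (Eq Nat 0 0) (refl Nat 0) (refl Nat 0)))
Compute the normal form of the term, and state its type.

reduced normal form:
  vcons (Eq (Eq Nat 0 0) (refl Nat 0) (refl Nat 0)) 0 (refl (Eq Nat 0 0) (refl Nat 0)) (vnil (Eq (Eq Nat 0 0) (refl Nat 0) (refl Nat 0)))
type:
  Vec (Eq (Eq Nat 0 0) (refl Nat 0) (refl Nat 0)) 1


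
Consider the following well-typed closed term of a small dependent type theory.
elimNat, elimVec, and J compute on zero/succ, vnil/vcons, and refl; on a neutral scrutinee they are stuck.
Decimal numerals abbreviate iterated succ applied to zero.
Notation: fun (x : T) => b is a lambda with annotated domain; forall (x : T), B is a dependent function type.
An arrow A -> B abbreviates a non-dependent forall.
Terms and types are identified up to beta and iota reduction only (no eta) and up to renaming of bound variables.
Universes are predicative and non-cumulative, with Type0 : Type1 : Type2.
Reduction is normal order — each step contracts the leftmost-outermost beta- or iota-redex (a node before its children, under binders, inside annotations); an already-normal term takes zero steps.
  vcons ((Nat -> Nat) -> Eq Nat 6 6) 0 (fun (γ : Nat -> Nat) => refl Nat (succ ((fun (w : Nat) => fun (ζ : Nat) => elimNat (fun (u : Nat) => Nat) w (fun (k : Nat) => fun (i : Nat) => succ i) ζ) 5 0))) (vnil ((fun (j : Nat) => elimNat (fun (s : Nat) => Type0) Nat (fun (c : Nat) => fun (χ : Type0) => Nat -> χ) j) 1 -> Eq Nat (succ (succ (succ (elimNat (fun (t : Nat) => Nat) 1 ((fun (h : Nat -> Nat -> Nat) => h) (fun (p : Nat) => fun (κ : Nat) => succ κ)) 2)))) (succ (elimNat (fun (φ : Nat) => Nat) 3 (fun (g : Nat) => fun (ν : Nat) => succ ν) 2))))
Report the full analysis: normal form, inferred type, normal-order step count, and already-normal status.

reduced normal form:
  vcons ((Nat -> Nat) -> Eq Nat 6 6) 0 (fun (γ : Nat -> Nat) => refl Nat 6) (vnil ((Nat -> Nat) -> Eq Nat 6 6))
type:
  Vec ((Nat -> Nat) -> Eq Nat 6 6) 1
reduction steps (normal order): 24
term was already normal: no
first redex: a beta-redex


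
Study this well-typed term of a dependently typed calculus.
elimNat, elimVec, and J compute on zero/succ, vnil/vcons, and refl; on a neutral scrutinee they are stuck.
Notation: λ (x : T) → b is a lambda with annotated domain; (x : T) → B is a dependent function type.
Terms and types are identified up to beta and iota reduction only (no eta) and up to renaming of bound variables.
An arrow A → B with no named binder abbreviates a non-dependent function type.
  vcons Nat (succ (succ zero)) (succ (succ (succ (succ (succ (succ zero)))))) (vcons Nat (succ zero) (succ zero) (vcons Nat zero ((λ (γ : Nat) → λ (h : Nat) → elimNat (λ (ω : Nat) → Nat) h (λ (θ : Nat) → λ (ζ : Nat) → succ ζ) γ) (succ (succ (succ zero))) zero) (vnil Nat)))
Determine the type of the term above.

type:
  Vec Nat (succ (succ (succ zero)))


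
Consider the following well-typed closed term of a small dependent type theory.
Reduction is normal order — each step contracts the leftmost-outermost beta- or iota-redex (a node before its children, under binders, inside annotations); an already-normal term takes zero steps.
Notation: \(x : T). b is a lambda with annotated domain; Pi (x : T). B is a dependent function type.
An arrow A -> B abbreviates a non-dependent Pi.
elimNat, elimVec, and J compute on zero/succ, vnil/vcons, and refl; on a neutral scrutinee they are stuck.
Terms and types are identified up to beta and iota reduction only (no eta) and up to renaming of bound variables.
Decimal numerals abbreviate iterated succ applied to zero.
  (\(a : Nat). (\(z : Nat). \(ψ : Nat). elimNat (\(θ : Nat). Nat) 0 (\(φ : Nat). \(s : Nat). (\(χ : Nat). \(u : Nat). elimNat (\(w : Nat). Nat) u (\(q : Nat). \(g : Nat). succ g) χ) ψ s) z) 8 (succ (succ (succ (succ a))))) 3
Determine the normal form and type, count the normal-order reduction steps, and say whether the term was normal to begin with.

resulting normal form:
  56
inferred type:
  Nat
steps to reach normal form (normal order): 220
term was already normal: no
first redex: a beta-redex


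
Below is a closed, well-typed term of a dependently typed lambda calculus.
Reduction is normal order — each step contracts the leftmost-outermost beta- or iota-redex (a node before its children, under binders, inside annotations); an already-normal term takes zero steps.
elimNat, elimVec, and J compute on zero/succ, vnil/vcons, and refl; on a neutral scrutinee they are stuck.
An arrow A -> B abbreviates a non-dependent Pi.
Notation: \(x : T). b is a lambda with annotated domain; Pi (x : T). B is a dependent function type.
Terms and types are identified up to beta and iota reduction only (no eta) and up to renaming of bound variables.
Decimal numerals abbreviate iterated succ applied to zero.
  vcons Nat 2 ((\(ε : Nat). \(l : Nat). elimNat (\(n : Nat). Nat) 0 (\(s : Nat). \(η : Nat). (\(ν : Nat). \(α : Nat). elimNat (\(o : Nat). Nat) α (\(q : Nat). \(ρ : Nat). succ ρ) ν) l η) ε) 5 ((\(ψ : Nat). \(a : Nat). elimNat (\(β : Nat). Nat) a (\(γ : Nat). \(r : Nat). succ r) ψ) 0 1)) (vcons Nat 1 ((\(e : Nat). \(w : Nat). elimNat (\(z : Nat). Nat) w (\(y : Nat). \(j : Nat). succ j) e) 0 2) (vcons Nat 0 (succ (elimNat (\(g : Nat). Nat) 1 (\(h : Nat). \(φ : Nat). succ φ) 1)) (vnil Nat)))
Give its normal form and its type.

normal form:
  vcons Nat 2 5 (vcons Nat 1 2 (vcons Nat 0 3 (vnil Nat)))
inferred type:
  Vec Nat 3


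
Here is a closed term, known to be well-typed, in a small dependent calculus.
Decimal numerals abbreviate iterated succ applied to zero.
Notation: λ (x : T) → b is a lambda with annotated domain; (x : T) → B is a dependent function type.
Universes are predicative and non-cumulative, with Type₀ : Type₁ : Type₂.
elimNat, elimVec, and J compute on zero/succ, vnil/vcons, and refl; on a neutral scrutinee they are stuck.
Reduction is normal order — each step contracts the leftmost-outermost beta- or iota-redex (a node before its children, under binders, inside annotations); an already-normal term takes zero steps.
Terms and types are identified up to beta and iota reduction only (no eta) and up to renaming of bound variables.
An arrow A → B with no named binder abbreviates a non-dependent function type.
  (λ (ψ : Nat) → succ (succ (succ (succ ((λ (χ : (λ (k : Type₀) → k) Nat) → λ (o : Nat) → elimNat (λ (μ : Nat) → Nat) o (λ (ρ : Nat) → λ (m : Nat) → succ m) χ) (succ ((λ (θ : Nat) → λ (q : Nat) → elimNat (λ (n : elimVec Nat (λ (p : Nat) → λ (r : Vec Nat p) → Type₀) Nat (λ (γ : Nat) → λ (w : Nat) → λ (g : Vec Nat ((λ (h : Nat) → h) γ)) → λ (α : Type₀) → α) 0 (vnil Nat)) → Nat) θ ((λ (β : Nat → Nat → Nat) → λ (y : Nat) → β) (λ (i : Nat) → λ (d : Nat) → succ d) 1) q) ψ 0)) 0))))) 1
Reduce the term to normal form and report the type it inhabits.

resulting normal form:
  6
inferred type:
  Nat


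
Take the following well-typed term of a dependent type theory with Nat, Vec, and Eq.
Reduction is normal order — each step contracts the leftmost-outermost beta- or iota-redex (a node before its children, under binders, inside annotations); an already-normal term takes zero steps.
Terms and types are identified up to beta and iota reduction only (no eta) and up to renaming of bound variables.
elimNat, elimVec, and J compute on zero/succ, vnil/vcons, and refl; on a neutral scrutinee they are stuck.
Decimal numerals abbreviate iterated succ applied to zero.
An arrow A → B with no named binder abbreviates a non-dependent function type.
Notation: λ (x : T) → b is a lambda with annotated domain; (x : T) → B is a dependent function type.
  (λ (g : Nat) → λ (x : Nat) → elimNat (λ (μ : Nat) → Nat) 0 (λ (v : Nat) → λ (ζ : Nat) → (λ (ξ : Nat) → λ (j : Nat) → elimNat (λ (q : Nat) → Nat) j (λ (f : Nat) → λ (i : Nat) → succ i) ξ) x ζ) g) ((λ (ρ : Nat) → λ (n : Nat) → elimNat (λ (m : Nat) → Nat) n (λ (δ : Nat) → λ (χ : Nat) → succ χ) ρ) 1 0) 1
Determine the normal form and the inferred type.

normal form:
  1
type:
  Nat


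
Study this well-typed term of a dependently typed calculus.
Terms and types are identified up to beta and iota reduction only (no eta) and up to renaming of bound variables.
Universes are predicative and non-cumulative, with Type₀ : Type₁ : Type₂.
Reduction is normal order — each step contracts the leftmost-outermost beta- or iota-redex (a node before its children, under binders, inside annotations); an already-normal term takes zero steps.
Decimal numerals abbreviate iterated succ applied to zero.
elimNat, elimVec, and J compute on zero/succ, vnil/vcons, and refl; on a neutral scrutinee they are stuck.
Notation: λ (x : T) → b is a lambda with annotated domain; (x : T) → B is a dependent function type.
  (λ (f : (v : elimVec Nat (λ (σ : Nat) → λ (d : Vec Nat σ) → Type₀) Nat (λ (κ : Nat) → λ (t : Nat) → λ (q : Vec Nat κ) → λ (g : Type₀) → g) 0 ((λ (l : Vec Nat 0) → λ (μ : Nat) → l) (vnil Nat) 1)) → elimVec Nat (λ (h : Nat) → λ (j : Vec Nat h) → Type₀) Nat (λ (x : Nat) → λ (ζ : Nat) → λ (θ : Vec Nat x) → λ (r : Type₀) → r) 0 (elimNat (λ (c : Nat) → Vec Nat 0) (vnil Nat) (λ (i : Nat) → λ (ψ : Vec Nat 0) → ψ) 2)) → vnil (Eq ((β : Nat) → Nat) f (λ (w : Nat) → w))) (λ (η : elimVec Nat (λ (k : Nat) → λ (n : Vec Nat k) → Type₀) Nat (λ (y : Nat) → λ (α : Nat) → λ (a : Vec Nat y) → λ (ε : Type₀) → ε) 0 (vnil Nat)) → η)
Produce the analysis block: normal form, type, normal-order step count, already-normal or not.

normal form:
  vnil (Eq ((f : Nat) → Nat) (λ (v : Nat) → v) (λ (σ : Nat) → σ))
inferred type:
  Vec (Eq ((f : Nat) → Nat) (λ (v : Nat) → v) (λ (σ : Nat) → σ)) 0
steps to reach normal form (normal order): 2
started in normal form: no
first contracted redex: a beta-redex


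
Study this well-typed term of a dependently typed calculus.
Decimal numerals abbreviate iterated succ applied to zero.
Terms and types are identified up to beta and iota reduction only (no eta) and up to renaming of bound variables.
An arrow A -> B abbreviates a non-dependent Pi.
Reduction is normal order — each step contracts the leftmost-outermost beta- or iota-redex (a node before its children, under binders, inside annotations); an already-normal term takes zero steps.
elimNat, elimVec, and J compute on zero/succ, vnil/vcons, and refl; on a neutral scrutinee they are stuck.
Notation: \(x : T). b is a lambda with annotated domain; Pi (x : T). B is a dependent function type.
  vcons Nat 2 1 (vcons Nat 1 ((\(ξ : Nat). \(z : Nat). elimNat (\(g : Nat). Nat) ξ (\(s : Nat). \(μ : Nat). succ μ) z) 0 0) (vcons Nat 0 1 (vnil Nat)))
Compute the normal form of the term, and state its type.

reduced normal form:
  vcons Nat 2 1 (vcons Nat 1 0 (vcons Nat 0 1 (vnil Nat)))
inferred type:
  Vec Nat 3
observation: reduction starts at a beta-redex, and 3 normal-order steps reach the normal form.


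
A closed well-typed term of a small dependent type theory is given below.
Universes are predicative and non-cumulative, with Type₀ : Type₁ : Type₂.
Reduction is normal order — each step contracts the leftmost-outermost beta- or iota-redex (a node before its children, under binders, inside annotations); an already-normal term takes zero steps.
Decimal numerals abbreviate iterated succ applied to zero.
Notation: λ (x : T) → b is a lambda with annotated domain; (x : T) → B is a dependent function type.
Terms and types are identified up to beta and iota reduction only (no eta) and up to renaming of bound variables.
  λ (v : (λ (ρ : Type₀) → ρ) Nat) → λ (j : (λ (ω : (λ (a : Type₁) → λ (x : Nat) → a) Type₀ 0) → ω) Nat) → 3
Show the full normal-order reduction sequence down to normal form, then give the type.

normal-order reduction:
  λ (v : (λ (ρ : Type₀) → ρ) Nat) → λ (j : (λ (ω : (λ (a : Type₁) → λ (x : Nat) → a) Type₀ 0) → ω) Nat) → 3
  ~> λ (v : Nat) → λ (ρ : (λ (j : (λ (ω : Type₁) → λ (a : Nat) → ω) Type₀ 0) → j) Nat) → 3
  ~> λ (v : Nat) → λ (ρ : Nat) → 3
the term's type:
  (v : Nat) → (ρ : Nat) → Nat


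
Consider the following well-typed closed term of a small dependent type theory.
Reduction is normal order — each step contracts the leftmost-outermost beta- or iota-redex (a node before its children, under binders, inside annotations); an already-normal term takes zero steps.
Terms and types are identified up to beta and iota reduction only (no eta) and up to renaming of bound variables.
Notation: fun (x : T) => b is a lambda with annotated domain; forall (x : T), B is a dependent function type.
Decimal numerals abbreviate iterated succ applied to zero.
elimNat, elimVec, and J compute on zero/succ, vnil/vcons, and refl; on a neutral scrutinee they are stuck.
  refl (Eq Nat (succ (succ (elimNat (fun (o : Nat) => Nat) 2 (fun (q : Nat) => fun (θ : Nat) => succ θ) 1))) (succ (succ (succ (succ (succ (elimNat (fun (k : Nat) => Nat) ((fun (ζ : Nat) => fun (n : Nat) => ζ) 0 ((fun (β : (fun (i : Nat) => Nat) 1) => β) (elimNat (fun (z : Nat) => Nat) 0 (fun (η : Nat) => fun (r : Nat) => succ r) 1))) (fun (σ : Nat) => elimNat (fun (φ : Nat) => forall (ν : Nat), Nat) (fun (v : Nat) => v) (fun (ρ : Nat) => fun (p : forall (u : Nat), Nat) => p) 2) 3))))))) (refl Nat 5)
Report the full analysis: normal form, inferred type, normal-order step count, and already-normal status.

resulting normal form:
  refl (Eq Nat 5 5) (refl Nat 5)
the term's type:
  Eq (Eq Nat 5 5) (refl Nat 5) (refl Nat 5)
normal-order step count: 37
term was already normal: no
first redex: an elimNat iota-redex


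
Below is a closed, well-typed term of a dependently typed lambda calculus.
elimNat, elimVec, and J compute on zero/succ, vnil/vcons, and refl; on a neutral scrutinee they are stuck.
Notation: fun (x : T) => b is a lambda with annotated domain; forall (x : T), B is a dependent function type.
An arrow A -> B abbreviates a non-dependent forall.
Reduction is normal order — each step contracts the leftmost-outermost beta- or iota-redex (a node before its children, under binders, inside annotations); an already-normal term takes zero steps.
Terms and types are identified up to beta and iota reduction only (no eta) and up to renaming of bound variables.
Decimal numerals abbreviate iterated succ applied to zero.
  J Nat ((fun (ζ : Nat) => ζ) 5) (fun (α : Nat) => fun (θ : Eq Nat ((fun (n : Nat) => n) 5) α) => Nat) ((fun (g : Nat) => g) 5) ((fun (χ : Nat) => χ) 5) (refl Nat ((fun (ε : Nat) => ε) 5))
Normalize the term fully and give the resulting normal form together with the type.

resulting normal form:
  5
the term's type:
  Nat
observation: the term reaches its normal form after 2 normal-order steps.


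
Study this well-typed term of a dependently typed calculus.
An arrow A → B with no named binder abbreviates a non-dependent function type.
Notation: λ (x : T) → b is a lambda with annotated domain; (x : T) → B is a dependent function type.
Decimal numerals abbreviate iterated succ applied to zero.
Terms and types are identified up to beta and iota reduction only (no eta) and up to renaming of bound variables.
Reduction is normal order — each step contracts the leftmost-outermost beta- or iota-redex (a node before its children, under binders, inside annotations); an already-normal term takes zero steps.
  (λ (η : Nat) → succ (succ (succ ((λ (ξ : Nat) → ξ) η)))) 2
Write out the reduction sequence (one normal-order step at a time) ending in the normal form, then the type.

reduction (normal order):
  (λ (η : Nat) → succ (succ (succ ((λ (ξ : Nat) → ξ) η)))) 2
  ~> succ (succ (succ ((λ (η : Nat) → η) 2)))
  ~> 5
inferred type:
  Nat


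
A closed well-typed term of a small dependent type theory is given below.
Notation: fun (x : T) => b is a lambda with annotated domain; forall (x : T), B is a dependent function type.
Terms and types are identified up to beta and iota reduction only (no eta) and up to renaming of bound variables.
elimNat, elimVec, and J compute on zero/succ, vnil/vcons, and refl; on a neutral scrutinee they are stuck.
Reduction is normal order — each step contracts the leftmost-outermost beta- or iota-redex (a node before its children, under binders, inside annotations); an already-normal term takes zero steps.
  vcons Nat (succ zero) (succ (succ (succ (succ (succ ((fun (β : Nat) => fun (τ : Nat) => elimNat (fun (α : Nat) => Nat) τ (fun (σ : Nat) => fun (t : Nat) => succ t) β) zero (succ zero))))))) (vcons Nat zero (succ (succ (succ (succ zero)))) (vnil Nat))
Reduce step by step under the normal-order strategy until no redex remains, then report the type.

normal-order reduction sequence:
  vcons Nat (succ zero) (succ (succ (succ (succ (succ ((fun (β : Nat) => fun (τ : Nat) => elimNat (fun (α : Nat) => Nat) τ (fun (σ : Nat) => fun (t : Nat) => succ t) β) zero (succ zero))))))) (vcons Nat zero (succ (succ (succ (succ zero)))) (vnil Nat))
  ~> vcons Nat (succ zero) (succ (succ (succ (succ (succ ((fun (β : Nat) => elimNat (fun (τ : Nat) => Nat) β (fun (α : Nat) => fun (σ : Nat) => succ σ) zero) (succ zero))))))) (vcons Nat zero (succ (succ (succ (succ zero)))) (vnil Nat))
  ~> vcons Nat (succ zero) (succ (succ (succ (succ (succ (elimNat (fun (β : Nat) => Nat) (succ zero) (fun (τ : Nat) => fun (α : Nat) => succ α) zero)))))) (vcons Nat zero (succ (succ (succ (succ zero)))) (vnil Nat))
  ~> vcons Nat (succ zero) (succ (succ (succ (succ (succ (succ zero)))))) (vcons Nat zero (succ (succ (succ (succ zero)))) (vnil Nat))
the term's type:
  Vec Nat (succ (succ zero))


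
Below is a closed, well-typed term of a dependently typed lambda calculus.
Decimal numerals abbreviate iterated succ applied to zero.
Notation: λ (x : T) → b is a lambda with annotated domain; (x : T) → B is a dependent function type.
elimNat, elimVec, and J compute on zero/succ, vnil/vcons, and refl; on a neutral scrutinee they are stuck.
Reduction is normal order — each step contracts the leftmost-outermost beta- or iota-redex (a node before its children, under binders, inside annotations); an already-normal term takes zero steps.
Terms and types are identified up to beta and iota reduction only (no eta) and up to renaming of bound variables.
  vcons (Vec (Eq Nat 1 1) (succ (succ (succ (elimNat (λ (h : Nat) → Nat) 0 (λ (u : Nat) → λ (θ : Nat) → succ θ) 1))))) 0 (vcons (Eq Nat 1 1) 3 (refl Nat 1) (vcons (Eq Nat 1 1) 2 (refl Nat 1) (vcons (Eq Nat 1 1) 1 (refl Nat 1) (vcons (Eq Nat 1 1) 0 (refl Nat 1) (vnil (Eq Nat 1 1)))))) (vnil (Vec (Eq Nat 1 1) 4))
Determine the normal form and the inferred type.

normal form:
  vcons (Vec (Eq Nat 1 1) 4) 0 (vcons (Eq Nat 1 1) 3 (refl Nat 1) (vcons (Eq Nat 1 1) 2 (refl Nat 1) (vcons (Eq Nat 1 1) 1 (refl Nat 1) (vcons (Eq Nat 1 1) 0 (refl Nat 1) (vnil (Eq Nat 1 1)))))) (vnil (Vec (Eq Nat 1 1) 4))
the term's type:
  Vec (Vec (Eq Nat 1 1) 4) 1
observation: contracting an elimNat iota-redex first, the term normalizes in 4 steps.
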